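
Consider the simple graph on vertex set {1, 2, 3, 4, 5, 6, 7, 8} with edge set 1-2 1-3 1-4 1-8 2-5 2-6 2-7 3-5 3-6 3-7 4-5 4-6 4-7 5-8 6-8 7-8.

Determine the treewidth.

4

A width-4 tree decomposition is:
Bags: B1 = {2, 3, 4, 5, 8}  B2 = {2, 3, 4, 6, 8}  B3 = {2, 3, 4, 7, 8}  B4 = {1, 2, 3, 4, 8}
Tree: B1–B2, B2–B3, B3–B4
Every bag has size at most 5, so the width is 5 − 1 = 4 and tw(G) ≤ 4. For the lower bound: the 5 vertex sets {4,5}, {3,6}, {7,8}, {2}, {1} are disjoint, each induces a connected subgraph, and every pair is joined by at least one edge of G. Contracting each set to a single vertex therefore yields K_{5} as a minor, and since treewidth is minor-monotone, tw(G) ≥ tw(K_{5}) = 4. Therefore the treewidth is 4.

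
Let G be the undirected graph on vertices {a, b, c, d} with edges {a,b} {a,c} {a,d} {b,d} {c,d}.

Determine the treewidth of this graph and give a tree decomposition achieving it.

Each bag holds 3 vertices, so the decomposition has width 2, which upper-bounds the treewidth. Conversely, {a, c, d} is a clique of size 3, and the vertices of any clique must share a bag in every tree decomposition; so some bag has ≥ 3 vertices and tw(G) ≥ 2. Hence tw(G) = 2 exactly.

Treewidth 2.
One optimal decomposition is:
Bags: B1 = {a, b, d}  B2 = {a, c, d}
Tree: B1–B2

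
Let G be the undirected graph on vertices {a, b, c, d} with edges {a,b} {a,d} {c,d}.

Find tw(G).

1

A width-1 tree decomposition is:
Bags: B1 = {a, b}  B2 = {a, d}  B3 = {c, d}
Tree: B1–B2, B2–B3
The largest bag has 2 vertices, giving width 1; this decomposition certifies tw(G) ≤ 1. Since G has at least one edge (e.g. b–a), it is not an edgeless graph, so tw(G) ≥ 1. Therefore the treewidth is 1.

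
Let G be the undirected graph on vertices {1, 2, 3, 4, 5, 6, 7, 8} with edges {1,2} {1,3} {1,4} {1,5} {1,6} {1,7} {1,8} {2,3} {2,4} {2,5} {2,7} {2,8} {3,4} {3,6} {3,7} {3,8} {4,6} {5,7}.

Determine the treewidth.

A width-3 tree decomposition is:
Bags: B1 = {1, 2, 3, 7}  B2 = {1, 2, 5, 7}  B3 = {1, 2, 3, 8}  B4 = {1, 2, 3, 4}  B5 = {1, 3, 4, 6}
Tree: B1–B2, B1–B3, B3–B4, B4–B5
The largest bag has 4 vertices, giving width 3; this decomposition certifies tw(G) ≤ 3. For the lower bound, the 4 vertices {1, 2, 3, 8} are pairwise adjacent, and any tree decomposition puts a clique entirely inside one bag — forcing width ≥ 3. Hence tw(G) = 3 exactly.

3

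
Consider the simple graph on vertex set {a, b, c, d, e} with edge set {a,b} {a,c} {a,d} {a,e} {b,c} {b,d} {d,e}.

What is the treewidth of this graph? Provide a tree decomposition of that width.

Treewidth 2.
Bags: B1 = {a, d, e}  B2 = {a, b, d}  B3 = {a, b, c}
Tree: B1–B2, B2–B3

Each bag holds 3 vertices, so the decomposition has width 2, which upper-bounds the treewidth. For the lower bound, the 3 vertices {a, d, e} are pairwise adjacent, and any tree decomposition puts a clique entirely inside one bag — forcing width ≥ 2. Therefore the treewidth is 2.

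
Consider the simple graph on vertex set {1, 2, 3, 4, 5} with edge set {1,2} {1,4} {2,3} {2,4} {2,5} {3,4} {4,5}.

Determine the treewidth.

2

A width-2 tree decomposition is:
Bags: B1 = {2, 3, 4}  B2 = {2, 4, 5}  B3 = {1, 2, 4}
Tree: B1–B2, B2–B3
Every bag has size at most 3, so the width is 3 − 1 = 2 and tw(G) ≤ 2. For the lower bound, the 3 vertices {1, 2, 4} are pairwise adjacent, and any tree decomposition puts a clique entirely inside one bag — forcing width ≥ 2. Hence tw(G) = 2 exactly.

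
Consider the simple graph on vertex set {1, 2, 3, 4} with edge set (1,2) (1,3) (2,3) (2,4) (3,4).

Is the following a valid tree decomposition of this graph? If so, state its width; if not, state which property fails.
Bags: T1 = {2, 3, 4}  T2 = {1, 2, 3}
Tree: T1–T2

Yes; width 2.

Every vertex of G appears in some bag (union = {1, 2, 3, 4}); every edge is covered by a bag; and for each vertex v the set of bags containing v is connected in the bag tree. The decomposition is therefore valid. The largest bag has 3 vertices, so the width is 2.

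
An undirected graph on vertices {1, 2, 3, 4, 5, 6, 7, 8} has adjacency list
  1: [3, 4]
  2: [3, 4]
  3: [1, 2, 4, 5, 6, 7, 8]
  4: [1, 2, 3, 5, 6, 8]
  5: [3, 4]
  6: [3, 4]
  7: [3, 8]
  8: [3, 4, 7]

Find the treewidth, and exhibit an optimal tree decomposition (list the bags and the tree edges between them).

Every bag has size at most 3, so the width is 3 − 1 = 2 and tw(G) ≤ 2. Conversely, {1, 3, 4} is a clique of size 3, and the vertices of any clique must share a bag in every tree decomposition; so some bag has ≥ 3 vertices and tw(G) ≥ 2. Therefore the treewidth is 2.

Treewidth 2.
One such decomposition:
Bags: B1 = {3, 4, 6}  B2 = {3, 4, 8}  B3 = {2, 3, 4}  B4 = {3, 7, 8}  B5 = {3, 4, 5}  B6 = {1, 3, 4}
Tree: B1–B2, B1–B3, B2–B4, B2–B5, B1–B6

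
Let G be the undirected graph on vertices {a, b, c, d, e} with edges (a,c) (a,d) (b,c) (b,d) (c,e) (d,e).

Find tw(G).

2

A width-2 tree decomposition is:
Bags: B1 = {a, c, d}  B2 = {b, c, d}  B3 = {c, d, e}
Tree: B1–B2, B2–B3
The largest bag has 3 vertices, giving width 2; this decomposition certifies tw(G) ≤ 2. The edges a–d–b–c–a form a cycle, so G is not a tree and its treewidth is at least 2. Combining the bounds, tw(G) = 2.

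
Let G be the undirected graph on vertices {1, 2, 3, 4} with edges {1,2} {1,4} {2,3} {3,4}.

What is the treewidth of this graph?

2

A width-2 tree decomposition is:
Bags: B1 = {1, 2, 3}  B2 = {1, 3, 4}
Tree: B1–B2
Every bag has size at most 3, so the width is 3 − 1 = 2 and tw(G) ≤ 2. Since 1–2–3–4–1 is a cycle in G, G is not acyclic. Forests are exactly the graphs of treewidth ≤ 1, so tw(G) ≥ 2. The upper and lower bounds meet at 2, so that is the treewidth.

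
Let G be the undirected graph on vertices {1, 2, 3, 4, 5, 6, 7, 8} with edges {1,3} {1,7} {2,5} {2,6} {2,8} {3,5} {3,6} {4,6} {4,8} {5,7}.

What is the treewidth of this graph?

2

A width-2 tree decomposition is:
Bags: B1 = {4, 6, 8}  B2 = {2, 6, 8}  B3 = {2, 3, 6}  B4 = {2, 3, 5}  B5 = {1, 3, 5}  B6 = {1, 5, 7}
Tree: B1–B2, B2–B3, B3–B4, B4–B5, B5–B6
Every bag has size at most 3, so the width is 3 − 1 = 2 and tw(G) ≤ 2. Since 4–8–2–6–4 is a cycle in G, G is not acyclic. Forests are exactly the graphs of treewidth ≤ 1, so tw(G) ≥ 2. Combining the bounds, tw(G) = 2.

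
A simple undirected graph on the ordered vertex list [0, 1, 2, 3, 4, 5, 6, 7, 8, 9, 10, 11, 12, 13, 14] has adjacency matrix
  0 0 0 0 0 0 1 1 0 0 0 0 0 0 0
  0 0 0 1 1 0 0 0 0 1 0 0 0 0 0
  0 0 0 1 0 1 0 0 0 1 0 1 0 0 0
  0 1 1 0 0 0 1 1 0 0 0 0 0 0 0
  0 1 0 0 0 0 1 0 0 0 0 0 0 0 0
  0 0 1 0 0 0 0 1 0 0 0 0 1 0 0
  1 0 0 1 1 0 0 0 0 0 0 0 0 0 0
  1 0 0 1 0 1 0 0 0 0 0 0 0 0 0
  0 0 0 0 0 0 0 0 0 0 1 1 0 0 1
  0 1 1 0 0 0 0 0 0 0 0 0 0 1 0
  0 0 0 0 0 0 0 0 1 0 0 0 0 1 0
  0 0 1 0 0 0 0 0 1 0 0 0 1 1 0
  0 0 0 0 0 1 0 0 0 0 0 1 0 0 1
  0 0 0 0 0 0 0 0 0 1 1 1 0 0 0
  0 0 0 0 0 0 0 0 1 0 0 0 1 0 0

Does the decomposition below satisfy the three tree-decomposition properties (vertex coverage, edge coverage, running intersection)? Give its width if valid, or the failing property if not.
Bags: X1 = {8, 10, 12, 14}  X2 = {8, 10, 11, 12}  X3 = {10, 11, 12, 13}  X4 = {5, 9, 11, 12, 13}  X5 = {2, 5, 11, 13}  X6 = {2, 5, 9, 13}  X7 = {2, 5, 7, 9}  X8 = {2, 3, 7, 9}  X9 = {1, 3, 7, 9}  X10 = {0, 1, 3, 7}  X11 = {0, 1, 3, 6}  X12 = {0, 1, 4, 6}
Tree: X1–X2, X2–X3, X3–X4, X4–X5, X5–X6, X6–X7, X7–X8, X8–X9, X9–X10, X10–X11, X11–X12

No — bags containing vertex 9 are not connected in the tree.

A tree decomposition must satisfy three properties: every vertex lies in some bag; for every edge, both endpoints lie together in some bag; and for every vertex, the bags containing it form a connected subtree. Here bags containing vertex 9 are not connected in the tree, so the decomposition is invalid.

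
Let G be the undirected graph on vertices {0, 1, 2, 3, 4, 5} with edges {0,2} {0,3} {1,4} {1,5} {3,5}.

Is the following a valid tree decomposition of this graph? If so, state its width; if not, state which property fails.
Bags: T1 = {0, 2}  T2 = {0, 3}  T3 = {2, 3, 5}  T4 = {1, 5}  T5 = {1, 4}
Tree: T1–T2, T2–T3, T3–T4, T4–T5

A tree decomposition must satisfy three properties: every vertex lies in some bag; for every edge, both endpoints lie together in some bag; and for every vertex, the bags containing it form a connected subtree. Here bags containing vertex 2 are not connected in the tree, so the decomposition is invalid.

No — bags containing vertex 2 are not connected in the tree.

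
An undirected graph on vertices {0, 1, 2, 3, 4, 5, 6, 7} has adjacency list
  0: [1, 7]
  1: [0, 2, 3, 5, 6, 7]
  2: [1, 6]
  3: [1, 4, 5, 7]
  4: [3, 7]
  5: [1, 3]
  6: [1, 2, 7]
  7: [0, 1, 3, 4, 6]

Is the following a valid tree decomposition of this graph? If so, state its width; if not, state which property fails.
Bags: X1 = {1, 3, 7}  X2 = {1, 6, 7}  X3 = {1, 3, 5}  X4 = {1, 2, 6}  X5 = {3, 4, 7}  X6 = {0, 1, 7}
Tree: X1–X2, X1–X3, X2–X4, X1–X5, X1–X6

Vertex coverage: the bags together contain {0, 1, 2, 3, 4, 5, 6, 7}, the full vertex set. Edge coverage: each edge of G has both endpoints in at least one bag. Running intersection: for every vertex, the bags containing it form a connected subtree. All three properties hold, so this is a valid tree decomposition of width max|bag| − 1 = 2, and hence tw(G) ≤ 2.

Yes; width 2.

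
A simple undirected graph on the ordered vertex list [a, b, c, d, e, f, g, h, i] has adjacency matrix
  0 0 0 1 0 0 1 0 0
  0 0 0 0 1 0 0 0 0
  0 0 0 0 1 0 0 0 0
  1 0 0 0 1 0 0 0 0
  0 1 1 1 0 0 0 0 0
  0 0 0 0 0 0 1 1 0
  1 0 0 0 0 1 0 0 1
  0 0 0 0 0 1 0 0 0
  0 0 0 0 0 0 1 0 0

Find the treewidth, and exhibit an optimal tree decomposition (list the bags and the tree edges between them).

Treewidth 1.
One such decomposition:
Bags: B1 = {f, g}  B2 = {g, i}  B3 = {a, g}  B4 = {a, d}  B5 = {d, e}  B6 = {c, e}  B7 = {b, e}  B8 = {f, h}
Tree: B1–B2, B1–B3, B3–B4, B4–B5, B5–B6, B5–B7, B1–B8

Every bag has size at most 2, so the width is 2 − 1 = 1 and tw(G) ≤ 1. Since G has at least one edge (e.g. g–f), it is not an edgeless graph, so tw(G) ≥ 1. Hence tw(G) = 1 exactly.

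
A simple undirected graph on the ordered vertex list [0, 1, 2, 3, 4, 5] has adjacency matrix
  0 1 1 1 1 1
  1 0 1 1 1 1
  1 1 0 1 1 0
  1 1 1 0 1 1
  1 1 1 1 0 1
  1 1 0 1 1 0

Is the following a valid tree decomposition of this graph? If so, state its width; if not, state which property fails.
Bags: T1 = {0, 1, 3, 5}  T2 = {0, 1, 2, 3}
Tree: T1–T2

A tree decomposition must satisfy three properties: every vertex lies in some bag; for every edge, both endpoints lie together in some bag; and for every vertex, the bags containing it form a connected subtree. Here vertex 4 appears in no bag, so the decomposition is invalid.

No — vertex 4 appears in no bag.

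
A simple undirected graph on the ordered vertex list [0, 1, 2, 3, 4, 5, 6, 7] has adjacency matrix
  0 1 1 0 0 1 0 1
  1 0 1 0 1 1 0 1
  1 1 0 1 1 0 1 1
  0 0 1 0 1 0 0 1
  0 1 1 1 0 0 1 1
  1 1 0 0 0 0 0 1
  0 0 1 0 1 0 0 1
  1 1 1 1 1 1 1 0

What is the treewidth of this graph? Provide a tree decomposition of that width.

Each bag holds 4 vertices, so the decomposition has width 3, which upper-bounds the treewidth. On the other hand G contains the 4-clique {0, 1, 2, 7}. A clique must lie in a single bag of any decomposition, so no decomposition can have width below 3. Hence tw(G) = 3 exactly.

Treewidth 3.
One such decomposition:
Bags: B1 = {1, 2, 4, 7}  B2 = {2, 4, 6, 7}  B3 = {0, 1, 2, 7}  B4 = {0, 1, 5, 7}  B5 = {2, 3, 4, 7}
Tree: B1–B2, B1–B3, B3–B4, B1–B5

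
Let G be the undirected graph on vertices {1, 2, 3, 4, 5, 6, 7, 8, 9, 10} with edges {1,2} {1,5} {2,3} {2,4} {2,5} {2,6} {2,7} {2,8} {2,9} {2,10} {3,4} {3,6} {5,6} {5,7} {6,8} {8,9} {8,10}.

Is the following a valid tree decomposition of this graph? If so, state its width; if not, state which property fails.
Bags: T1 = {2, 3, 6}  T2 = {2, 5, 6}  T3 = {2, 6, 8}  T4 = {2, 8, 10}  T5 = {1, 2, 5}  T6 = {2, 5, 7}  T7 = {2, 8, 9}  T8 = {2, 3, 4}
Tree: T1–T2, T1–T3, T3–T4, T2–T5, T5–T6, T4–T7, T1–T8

Yes; width 2.

Checking the three conditions: (i) the bags cover all of {1, 2, 3, 4, 5, 6, 7, 8, 9, 10}; (ii) for each edge, some bag contains both endpoints; (iii) the bags containing any fixed vertex form a subtree. All hold, so the decomposition is valid with width 3 − 1 = 2.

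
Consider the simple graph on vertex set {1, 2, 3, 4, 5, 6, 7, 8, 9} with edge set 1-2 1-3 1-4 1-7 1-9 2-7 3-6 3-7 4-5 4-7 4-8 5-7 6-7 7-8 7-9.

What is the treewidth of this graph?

A width-2 tree decomposition is:
Bags: B1 = {1, 4, 7}  B2 = {1, 2, 7}  B3 = {1, 3, 7}  B4 = {4, 7, 8}  B5 = {4, 5, 7}  B6 = {1, 7, 9}  B7 = {3, 6, 7}
Tree: B1–B2, B1–B3, B1–B4, B4–B5, B1–B6, B3–B7
The largest bag has 3 vertices, giving width 2; this decomposition certifies tw(G) ≤ 2. For the lower bound, the 3 vertices {4, 7, 8} are pairwise adjacent, and any tree decomposition puts a clique entirely inside one bag — forcing width ≥ 2. The upper and lower bounds meet at 2, so that is the treewidth.

2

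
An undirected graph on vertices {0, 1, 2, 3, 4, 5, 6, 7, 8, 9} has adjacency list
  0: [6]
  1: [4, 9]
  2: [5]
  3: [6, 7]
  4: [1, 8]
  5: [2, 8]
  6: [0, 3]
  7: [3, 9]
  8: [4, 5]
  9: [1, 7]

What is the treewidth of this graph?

1

A width-1 tree decomposition is:
Bags: B1 = {2, 5}  B2 = {5, 8}  B3 = {4, 8}  B4 = {1, 4}  B5 = {1, 9}  B6 = {7, 9}  B7 = {3, 7}  B8 = {3, 6}  B9 = {0, 6}
Tree: B1–B2, B2–B3, B3–B4, B4–B5, B5–B6, B6–B7, B7–B8, B8–B9
Every bag has size at most 2, so the width is 2 − 1 = 1 and tw(G) ≤ 1. G has an edge, so its treewidth is at least 1. The upper and lower bounds meet at 1, so that is the treewidth.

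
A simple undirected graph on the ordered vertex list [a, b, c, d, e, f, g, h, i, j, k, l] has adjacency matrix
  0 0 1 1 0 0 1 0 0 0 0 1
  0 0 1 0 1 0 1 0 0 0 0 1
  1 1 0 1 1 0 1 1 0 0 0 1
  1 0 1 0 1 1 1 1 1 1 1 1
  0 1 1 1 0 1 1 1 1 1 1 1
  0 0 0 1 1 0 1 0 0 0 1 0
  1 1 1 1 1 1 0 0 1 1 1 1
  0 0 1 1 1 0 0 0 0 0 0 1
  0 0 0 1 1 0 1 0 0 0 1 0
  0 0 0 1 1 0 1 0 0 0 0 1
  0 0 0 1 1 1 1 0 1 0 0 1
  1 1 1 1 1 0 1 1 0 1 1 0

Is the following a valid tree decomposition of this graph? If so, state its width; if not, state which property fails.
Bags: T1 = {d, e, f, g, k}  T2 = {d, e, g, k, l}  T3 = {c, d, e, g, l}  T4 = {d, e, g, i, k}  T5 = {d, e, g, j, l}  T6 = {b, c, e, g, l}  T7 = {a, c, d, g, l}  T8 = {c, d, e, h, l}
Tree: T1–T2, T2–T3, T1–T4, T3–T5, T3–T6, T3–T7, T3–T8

Every vertex of G appears in some bag (union = {a, b, c, d, e, f, g, h, i, j, k, l}); every edge is covered by a bag; and for each vertex v the set of bags containing v is connected in the bag tree. The decomposition is therefore valid. The largest bag has 5 vertices, so the width is 4.

Yes; width 4.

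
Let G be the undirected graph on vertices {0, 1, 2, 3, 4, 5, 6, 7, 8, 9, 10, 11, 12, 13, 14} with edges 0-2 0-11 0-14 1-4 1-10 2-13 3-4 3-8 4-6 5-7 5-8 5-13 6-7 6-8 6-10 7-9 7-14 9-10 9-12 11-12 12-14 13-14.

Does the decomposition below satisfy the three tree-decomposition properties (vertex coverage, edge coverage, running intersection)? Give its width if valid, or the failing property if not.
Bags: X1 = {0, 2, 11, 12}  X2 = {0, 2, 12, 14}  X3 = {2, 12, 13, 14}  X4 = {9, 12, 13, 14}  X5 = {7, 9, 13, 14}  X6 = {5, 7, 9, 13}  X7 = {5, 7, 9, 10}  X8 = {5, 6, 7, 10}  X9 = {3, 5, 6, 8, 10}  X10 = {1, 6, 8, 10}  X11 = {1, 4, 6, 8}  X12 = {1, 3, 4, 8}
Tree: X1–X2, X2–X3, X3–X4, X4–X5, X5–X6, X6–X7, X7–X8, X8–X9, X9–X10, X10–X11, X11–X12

A tree decomposition must satisfy three properties: every vertex lies in some bag; for every edge, both endpoints lie together in some bag; and for every vertex, the bags containing it form a connected subtree. Here bags containing vertex 3 are not connected in the tree, so the decomposition is invalid.

No — bags containing vertex 3 are not connected in the tree.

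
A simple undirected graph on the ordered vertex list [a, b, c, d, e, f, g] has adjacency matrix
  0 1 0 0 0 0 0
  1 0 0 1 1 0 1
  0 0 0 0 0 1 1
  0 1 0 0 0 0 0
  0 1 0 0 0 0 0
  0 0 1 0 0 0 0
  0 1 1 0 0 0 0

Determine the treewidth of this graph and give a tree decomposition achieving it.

Treewidth 1.
One such decomposition:
Bags: B1 = {c, g}  B2 = {b, g}  B3 = {b, e}  B4 = {b, d}  B5 = {c, f}  B6 = {a, b}
Tree: B1–B2, B2–B3, B3–B4, B1–B5, B2–B6

The largest bag has 2 vertices, giving width 1; this decomposition certifies tw(G) ≤ 1. Any graph with an edge has treewidth ≥ 1, and G has the edge g–c. Combining the bounds, tw(G) = 1.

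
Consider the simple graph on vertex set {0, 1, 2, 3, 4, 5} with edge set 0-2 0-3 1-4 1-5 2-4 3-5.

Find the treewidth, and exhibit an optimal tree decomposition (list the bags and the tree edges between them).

Treewidth 2.
Bags: B1 = {0, 2, 4}  B2 = {0, 1, 4}  B3 = {0, 1, 5}  B4 = {0, 3, 5}
Tree: B1–B2, B2–B3, B3–B4

Every bag has size at most 3, so the width is 3 − 1 = 2 and tw(G) ≤ 2. For the lower bound, G contains the cycle 0–2–4–1–5–3–0, so G is not a forest; only forests have treewidth ≤ 1, hence tw(G) ≥ 2. Combining the bounds, tw(G) = 2.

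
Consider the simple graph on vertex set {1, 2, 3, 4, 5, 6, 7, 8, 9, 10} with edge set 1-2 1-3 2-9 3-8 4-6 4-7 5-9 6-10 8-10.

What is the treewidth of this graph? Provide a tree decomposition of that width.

The largest bag has 2 vertices, giving width 1; this decomposition certifies tw(G) ≤ 1. Any graph with an edge has treewidth ≥ 1, and G has the edge 5–9. Therefore the treewidth is 1.

Treewidth 1.
One optimal decomposition is:
Bags: B1 = {5, 9}  B2 = {2, 9}  B3 = {1, 2}  B4 = {1, 3}  B5 = {3, 8}  B6 = {8, 10}  B7 = {6, 10}  B8 = {4, 6}  B9 = {4, 7}
Tree: B1–B2, B2–B3, B3–B4, B4–B5, B5–B6, B6–B7, B7–B8, B8–B9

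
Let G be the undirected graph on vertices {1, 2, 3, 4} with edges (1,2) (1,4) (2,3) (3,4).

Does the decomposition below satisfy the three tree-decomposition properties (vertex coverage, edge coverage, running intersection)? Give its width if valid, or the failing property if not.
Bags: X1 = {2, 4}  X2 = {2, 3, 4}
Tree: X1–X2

No — vertex 1 appears in no bag.

A tree decomposition must satisfy three properties: every vertex lies in some bag; for every edge, both endpoints lie together in some bag; and for every vertex, the bags containing it form a connected subtree. Here vertex 1 appears in no bag, so the decomposition is invalid.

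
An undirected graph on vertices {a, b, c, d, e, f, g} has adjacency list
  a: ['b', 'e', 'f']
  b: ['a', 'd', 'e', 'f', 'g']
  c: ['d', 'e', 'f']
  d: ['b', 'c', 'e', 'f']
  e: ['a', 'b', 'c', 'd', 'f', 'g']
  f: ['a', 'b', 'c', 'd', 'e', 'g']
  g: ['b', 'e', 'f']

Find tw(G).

3

A width-3 tree decomposition is:
Bags: B1 = {b, d, e, f}  B2 = {a, b, e, f}  B3 = {c, d, e, f}  B4 = {b, e, f, g}
Tree: B1–B2, B1–B3, B1–B4
Every bag has size at most 4, so the width is 4 − 1 = 3 and tw(G) ≤ 3. On the other hand G contains the 4-clique {c, d, e, f}. A clique must lie in a single bag of any decomposition, so no decomposition can have width below 3. Hence tw(G) = 3 exactly.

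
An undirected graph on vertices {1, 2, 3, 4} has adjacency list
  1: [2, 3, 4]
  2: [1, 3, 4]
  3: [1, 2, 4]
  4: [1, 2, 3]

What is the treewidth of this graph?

A width-3 tree decomposition is:
Bags: B1 = {1, 2, 3, 4}
Tree: (single bag)
With just one bag of size 4, the width is 4 − 1 = 3, so tw(G) ≤ 3. On the other hand G contains the 4-clique {1, 2, 3, 4}. A clique must lie in a single bag of any decomposition, so no decomposition can have width below 3. The upper and lower bounds meet at 3, so that is the treewidth.

3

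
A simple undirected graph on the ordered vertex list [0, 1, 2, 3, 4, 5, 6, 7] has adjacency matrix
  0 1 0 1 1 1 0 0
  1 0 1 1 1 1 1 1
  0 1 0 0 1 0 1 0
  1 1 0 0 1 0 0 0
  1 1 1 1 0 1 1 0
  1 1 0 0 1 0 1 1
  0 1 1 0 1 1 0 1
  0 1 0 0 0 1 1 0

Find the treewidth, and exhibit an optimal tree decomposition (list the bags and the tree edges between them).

Each bag holds 4 vertices, so the decomposition has width 3, which upper-bounds the treewidth. Conversely, {0, 1, 3, 4} is a clique of size 4, and the vertices of any clique must share a bag in every tree decomposition; so some bag has ≥ 4 vertices and tw(G) ≥ 3. Combining the bounds, tw(G) = 3.

Treewidth 3.
Bags: B1 = {1, 4, 5, 6}  B2 = {1, 5, 6, 7}  B3 = {0, 1, 4, 5}  B4 = {1, 2, 4, 6}  B5 = {0, 1, 3, 4}
Tree: B1–B2, B1–B3, B1–B4, B3–B5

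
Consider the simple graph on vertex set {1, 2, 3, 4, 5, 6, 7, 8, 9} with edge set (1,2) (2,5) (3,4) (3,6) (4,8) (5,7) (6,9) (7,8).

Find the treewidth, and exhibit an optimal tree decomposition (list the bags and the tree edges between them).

Treewidth 1.
Bags: B1 = {6, 9}  B2 = {3, 6}  B3 = {3, 4}  B4 = {4, 8}  B5 = {7, 8}  B6 = {5, 7}  B7 = {2, 5}  B8 = {1, 2}
Tree: B1–B2, B2–B3, B3–B4, B4–B5, B5–B6, B6–B7, B7–B8

Every bag has size at most 2, so the width is 2 − 1 = 1 and tw(G) ≤ 1. G has an edge, so its treewidth is at least 1. Therefore the treewidth is 1.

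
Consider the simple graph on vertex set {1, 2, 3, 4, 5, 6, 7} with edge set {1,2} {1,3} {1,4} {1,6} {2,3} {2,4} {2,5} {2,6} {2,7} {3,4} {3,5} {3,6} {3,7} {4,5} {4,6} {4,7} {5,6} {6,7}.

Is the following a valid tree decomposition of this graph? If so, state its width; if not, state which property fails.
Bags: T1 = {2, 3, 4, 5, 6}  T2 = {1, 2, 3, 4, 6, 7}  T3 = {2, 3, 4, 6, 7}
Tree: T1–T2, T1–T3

No — bags containing vertex 7 are not connected in the tree.

A tree decomposition must satisfy three properties: every vertex lies in some bag; for every edge, both endpoints lie together in some bag; and for every vertex, the bags containing it form a connected subtree. Here bags containing vertex 7 are not connected in the tree, so the decomposition is invalid.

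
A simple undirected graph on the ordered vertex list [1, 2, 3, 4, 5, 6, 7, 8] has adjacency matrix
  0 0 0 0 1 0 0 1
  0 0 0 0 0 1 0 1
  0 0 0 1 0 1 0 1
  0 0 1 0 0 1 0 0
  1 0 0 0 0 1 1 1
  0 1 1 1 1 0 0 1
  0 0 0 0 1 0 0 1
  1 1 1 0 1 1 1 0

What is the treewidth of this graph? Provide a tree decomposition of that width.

Treewidth 2.
Bags: B1 = {3, 6, 8}  B2 = {3, 4, 6}  B3 = {2, 6, 8}  B4 = {5, 6, 8}  B5 = {1, 5, 8}  B6 = {5, 7, 8}
Tree: B1–B2, B1–B3, B3–B4, B4–B5, B5–B6

Each bag holds 3 vertices, so the decomposition has width 2, which upper-bounds the treewidth. For the lower bound, the 3 vertices {2, 6, 8} are pairwise adjacent, and any tree decomposition puts a clique entirely inside one bag — forcing width ≥ 2. Therefore the treewidth is 2.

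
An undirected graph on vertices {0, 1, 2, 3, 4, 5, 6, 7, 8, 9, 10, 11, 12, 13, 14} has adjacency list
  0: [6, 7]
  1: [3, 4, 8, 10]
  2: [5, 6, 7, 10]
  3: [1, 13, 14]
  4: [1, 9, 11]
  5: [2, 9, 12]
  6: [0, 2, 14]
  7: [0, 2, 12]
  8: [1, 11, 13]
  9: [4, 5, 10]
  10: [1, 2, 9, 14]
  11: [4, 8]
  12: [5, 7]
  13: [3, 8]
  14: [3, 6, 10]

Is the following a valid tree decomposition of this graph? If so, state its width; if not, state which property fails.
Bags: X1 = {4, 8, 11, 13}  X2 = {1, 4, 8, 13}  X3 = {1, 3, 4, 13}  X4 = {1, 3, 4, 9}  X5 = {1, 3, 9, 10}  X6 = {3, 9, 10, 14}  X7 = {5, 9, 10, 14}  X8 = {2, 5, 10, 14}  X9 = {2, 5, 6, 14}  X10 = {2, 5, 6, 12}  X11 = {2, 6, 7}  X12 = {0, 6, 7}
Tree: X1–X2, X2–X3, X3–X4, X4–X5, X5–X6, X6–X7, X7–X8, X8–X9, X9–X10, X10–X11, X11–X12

No — edge (12,7) lies in no bag.

A tree decomposition must satisfy three properties: every vertex lies in some bag; for every edge, both endpoints lie together in some bag; and for every vertex, the bags containing it form a connected subtree. Here edge (12,7) lies in no bag, so the decomposition is invalid.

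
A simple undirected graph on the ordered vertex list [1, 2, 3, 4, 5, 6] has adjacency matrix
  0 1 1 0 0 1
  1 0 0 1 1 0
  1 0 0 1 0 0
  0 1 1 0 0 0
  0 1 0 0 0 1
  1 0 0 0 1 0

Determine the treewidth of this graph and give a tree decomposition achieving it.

Every bag has size at most 3, so the width is 3 − 1 = 2 and tw(G) ≤ 2. Since 3–4–2–1–3 is a cycle in G, G is not acyclic. Forests are exactly the graphs of treewidth ≤ 1, so tw(G) ≥ 2. Therefore the treewidth is 2.

Treewidth 2.
One such decomposition:
Bags: B1 = {1, 3, 4}  B2 = {1, 2, 4}  B3 = {1, 2, 6}  B4 = {2, 5, 6}
Tree: B1–B2, B2–B3, B3–B4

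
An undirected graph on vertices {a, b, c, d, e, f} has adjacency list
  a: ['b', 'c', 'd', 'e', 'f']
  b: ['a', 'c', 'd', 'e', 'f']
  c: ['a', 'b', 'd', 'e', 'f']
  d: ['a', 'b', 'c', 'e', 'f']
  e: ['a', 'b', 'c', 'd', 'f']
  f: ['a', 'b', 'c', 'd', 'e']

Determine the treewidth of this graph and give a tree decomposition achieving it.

Treewidth 5.
One optimal decomposition is:
Bags: B1 = {a, b, c, d, e, f}
Tree: (single bag)

A single bag containing all 6 vertices is trivially a valid decomposition of width 5. Conversely, {a, b, c, d, e, f} is a clique of size 6, and the vertices of any clique must share a bag in every tree decomposition; so some bag has ≥ 6 vertices and tw(G) ≥ 5. Hence tw(G) = 5 exactly.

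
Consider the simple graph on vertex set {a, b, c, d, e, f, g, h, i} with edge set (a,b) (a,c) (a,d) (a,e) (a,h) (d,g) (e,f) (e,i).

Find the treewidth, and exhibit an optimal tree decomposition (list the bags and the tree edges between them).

Each bag holds 2 vertices, so the decomposition has width 1, which upper-bounds the treewidth. Any graph with an edge has treewidth ≥ 1, and G has the edge e–a. Combining the bounds, tw(G) = 1.

Treewidth 1.
Bags: B1 = {a, e}  B2 = {a, h}  B3 = {e, f}  B4 = {e, i}  B5 = {a, d}  B6 = {a, c}  B7 = {d, g}  B8 = {a, b}
Tree: B1–B2, B1–B3, B1–B4, B2–B5, B2–B6, B5–B7, B2–B8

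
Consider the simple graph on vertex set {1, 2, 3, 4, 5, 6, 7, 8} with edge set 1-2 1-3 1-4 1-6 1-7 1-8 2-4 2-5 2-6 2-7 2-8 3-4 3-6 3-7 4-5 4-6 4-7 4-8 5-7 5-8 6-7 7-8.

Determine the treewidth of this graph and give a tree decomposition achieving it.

Each bag holds 5 vertices, so the decomposition has width 4, which upper-bounds the treewidth. On the other hand G contains the 5-clique {1, 2, 4, 7, 8}. A clique must lie in a single bag of any decomposition, so no decomposition can have width below 4. Combining the bounds, tw(G) = 4.

Treewidth 4.
One such decomposition:
Bags: B1 = {1, 2, 4, 7, 8}  B2 = {2, 4, 5, 7, 8}  B3 = {1, 2, 4, 6, 7}  B4 = {1, 3, 4, 6, 7}
Tree: B1–B2, B1–B3, B3–B4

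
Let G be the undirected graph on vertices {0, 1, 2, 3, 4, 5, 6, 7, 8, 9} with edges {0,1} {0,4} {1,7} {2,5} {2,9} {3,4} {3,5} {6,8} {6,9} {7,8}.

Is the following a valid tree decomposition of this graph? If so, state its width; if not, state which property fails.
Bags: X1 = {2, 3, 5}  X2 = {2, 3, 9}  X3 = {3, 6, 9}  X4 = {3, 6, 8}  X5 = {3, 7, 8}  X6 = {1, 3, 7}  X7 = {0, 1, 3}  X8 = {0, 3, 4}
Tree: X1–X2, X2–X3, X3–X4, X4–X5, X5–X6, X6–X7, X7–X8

Yes; width 2.

Every vertex of G appears in some bag (union = {0, 1, 2, 3, 4, 5, 6, 7, 8, 9}); every edge is covered by a bag; and for each vertex v the set of bags containing v is connected in the bag tree. The decomposition is therefore valid. The largest bag has 3 vertices, so the width is 2.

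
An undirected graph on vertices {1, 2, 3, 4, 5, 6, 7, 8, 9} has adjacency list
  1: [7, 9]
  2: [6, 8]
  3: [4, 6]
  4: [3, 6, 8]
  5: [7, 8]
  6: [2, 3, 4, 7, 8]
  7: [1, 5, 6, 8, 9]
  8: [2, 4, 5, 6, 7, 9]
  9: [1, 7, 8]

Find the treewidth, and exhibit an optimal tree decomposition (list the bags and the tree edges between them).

Treewidth 2.
Bags: B1 = {6, 7, 8}  B2 = {5, 7, 8}  B3 = {4, 6, 8}  B4 = {2, 6, 8}  B5 = {7, 8, 9}  B6 = {1, 7, 9}  B7 = {3, 4, 6}
Tree: B1–B2, B1–B3, B1–B4, B1–B5, B5–B6, B3–B7

The largest bag has 3 vertices, giving width 2; this decomposition certifies tw(G) ≤ 2. Conversely, {7, 8, 9} is a clique of size 3, and the vertices of any clique must share a bag in every tree decomposition; so some bag has ≥ 3 vertices and tw(G) ≥ 2. Hence tw(G) = 2 exactly.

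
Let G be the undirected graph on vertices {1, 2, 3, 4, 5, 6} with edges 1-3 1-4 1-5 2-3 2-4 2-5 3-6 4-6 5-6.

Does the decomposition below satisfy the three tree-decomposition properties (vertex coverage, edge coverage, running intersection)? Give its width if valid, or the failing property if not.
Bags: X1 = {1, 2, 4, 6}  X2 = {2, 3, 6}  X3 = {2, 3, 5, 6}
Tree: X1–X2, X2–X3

A tree decomposition must satisfy three properties: every vertex lies in some bag; for every edge, both endpoints lie together in some bag; and for every vertex, the bags containing it form a connected subtree. Here edge (1,3) lies in no bag, so the decomposition is invalid.

No — edge (1,3) lies in no bag.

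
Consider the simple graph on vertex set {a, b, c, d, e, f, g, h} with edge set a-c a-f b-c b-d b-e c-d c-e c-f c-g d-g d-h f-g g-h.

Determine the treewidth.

A width-2 tree decomposition is:
Bags: B1 = {c, d, g}  B2 = {c, f, g}  B3 = {b, c, d}  B4 = {b, c, e}  B5 = {d, g, h}  B6 = {a, c, f}
Tree: B1–B2, B1–B3, B3–B4, B1–B5, B2–B6
The largest bag has 3 vertices, giving width 2; this decomposition certifies tw(G) ≤ 2. Conversely, {d, g, h} is a clique of size 3, and the vertices of any clique must share a bag in every tree decomposition; so some bag has ≥ 3 vertices and tw(G) ≥ 2. Therefore the treewidth is 2.

2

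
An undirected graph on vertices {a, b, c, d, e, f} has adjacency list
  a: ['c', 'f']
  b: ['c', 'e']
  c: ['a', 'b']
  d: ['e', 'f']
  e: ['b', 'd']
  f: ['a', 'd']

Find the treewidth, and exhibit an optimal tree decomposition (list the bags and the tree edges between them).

Each bag holds 3 vertices, so the decomposition has width 2, which upper-bounds the treewidth. The edges c–b–e–d–f–a–c form a cycle, so G is not a tree and its treewidth is at least 2. Hence tw(G) = 2 exactly.

Treewidth 2.
One such decomposition:
Bags: B1 = {b, c, e}  B2 = {c, d, e}  B3 = {c, d, f}  B4 = {a, c, f}
Tree: B1–B2, B2–B3, B3–B4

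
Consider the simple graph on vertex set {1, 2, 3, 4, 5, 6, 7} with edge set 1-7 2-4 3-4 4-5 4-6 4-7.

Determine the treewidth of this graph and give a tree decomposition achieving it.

The largest bag has 2 vertices, giving width 1; this decomposition certifies tw(G) ≤ 1. Since G has at least one edge (e.g. 4–7), it is not an edgeless graph, so tw(G) ≥ 1. Hence tw(G) = 1 exactly.

Treewidth 1.
Bags: B1 = {4, 7}  B2 = {4, 6}  B3 = {3, 4}  B4 = {1, 7}  B5 = {2, 4}  B6 = {4, 5}
Tree: B1–B2, B2–B3, B1–B4, B2–B5, B1–B6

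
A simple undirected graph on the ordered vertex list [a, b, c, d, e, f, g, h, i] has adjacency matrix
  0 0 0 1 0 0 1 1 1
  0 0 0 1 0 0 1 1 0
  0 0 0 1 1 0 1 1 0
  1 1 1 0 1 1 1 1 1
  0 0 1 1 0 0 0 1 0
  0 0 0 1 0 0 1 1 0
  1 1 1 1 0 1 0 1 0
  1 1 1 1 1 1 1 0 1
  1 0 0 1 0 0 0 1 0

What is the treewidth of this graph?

3

A width-3 tree decomposition is:
Bags: B1 = {a, d, g, h}  B2 = {b, d, g, h}  B3 = {d, f, g, h}  B4 = {c, d, g, h}  B5 = {c, d, e, h}  B6 = {a, d, h, i}
Tree: B1–B2, B2–B3, B3–B4, B4–B5, B1–B6
The largest bag has 4 vertices, giving width 3; this decomposition certifies tw(G) ≤ 3. For the lower bound, the 4 vertices {d, f, g, h} are pairwise adjacent, and any tree decomposition puts a clique entirely inside one bag — forcing width ≥ 3. Therefore the treewidth is 3.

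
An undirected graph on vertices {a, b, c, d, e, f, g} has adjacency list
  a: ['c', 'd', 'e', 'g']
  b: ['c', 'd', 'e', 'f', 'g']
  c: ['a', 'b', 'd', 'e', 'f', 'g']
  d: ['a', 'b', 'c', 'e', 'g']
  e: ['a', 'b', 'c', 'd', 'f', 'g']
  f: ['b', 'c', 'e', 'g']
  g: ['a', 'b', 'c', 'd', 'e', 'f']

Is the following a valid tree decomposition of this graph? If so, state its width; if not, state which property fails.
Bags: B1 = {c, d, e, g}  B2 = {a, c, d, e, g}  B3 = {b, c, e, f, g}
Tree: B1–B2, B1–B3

No — edge (b,d) lies in no bag.

A tree decomposition must satisfy three properties: every vertex lies in some bag; for every edge, both endpoints lie together in some bag; and for every vertex, the bags containing it form a connected subtree. Here edge (b,d) lies in no bag, so the decomposition is invalid.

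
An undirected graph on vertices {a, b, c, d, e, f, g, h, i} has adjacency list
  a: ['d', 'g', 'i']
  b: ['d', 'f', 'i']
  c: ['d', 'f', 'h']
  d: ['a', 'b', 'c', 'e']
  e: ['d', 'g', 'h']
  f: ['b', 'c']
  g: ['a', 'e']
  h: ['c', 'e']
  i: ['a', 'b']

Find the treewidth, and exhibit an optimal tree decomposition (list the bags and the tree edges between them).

Treewidth 3.
Bags: B1 = {c, e, f, h}  B2 = {c, d, e, f}  B3 = {b, d, e, f}  B4 = {b, d, e, g}  B5 = {a, b, d, g}  B6 = {a, b, g, i}
Tree: B1–B2, B2–B3, B3–B4, B4–B5, B5–B6

Each bag holds 4 vertices, so the decomposition has width 3, which upper-bounds the treewidth. For the lower bound: the 4 vertex sets {c,f,h}, {e}, {d}, {a,b,g,i} are disjoint, each induces a connected subgraph, and every pair is joined by at least one edge of G. Contracting each set to a single vertex therefore yields K_{4} as a minor, and since treewidth is minor-monotone, tw(G) ≥ tw(K_{4}) = 3. Hence tw(G) = 3 exactly.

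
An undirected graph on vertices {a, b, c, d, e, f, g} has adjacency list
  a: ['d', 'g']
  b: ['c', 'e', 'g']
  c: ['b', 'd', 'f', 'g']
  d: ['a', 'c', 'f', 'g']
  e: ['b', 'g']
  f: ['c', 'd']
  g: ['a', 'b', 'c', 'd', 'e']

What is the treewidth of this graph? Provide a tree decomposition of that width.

Every bag has size at most 3, so the width is 3 − 1 = 2 and tw(G) ≤ 2. Conversely, {c, d, g} is a clique of size 3, and the vertices of any clique must share a bag in every tree decomposition; so some bag has ≥ 3 vertices and tw(G) ≥ 2. Combining the bounds, tw(G) = 2.

Treewidth 2.
Bags: B1 = {c, d, g}  B2 = {a, d, g}  B3 = {b, c, g}  B4 = {b, e, g}  B5 = {c, d, f}
Tree: B1–B2, B1–B3, B3–B4, B1–B5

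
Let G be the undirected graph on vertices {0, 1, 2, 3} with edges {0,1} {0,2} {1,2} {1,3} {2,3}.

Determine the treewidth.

A width-2 tree decomposition is:
Bags: B1 = {1, 2, 3}  B2 = {0, 1, 2}
Tree: B1–B2
Each bag holds 3 vertices, so the decomposition has width 2, which upper-bounds the treewidth. On the other hand G contains the 3-clique {0, 1, 2}. A clique must lie in a single bag of any decomposition, so no decomposition can have width below 2. The upper and lower bounds meet at 2, so that is the treewidth.

2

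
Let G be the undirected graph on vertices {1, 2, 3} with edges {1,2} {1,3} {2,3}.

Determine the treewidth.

A width-2 tree decomposition is:
Bags: B1 = {1, 2, 3}
Tree: (single bag)
With just one bag of size 3, the width is 3 − 1 = 2, so tw(G) ≤ 2. For the lower bound, the 3 vertices {1, 2, 3} are pairwise adjacent, and any tree decomposition puts a clique entirely inside one bag — forcing width ≥ 2. Hence tw(G) = 2 exactly.

2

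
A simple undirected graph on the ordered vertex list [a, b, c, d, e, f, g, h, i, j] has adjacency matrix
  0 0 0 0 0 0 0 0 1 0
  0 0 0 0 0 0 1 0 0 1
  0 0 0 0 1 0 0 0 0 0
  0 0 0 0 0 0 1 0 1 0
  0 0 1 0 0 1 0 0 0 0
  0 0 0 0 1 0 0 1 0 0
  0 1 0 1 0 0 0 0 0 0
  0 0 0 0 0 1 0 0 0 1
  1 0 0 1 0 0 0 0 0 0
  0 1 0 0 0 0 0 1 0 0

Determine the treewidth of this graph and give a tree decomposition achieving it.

Treewidth 1.
One optimal decomposition is:
Bags: B1 = {a, i}  B2 = {d, i}  B3 = {d, g}  B4 = {b, g}  B5 = {b, j}  B6 = {h, j}  B7 = {f, h}  B8 = {e, f}  B9 = {c, e}
Tree: B1–B2, B2–B3, B3–B4, B4–B5, B5–B6, B6–B7, B7–B8, B8–B9

The largest bag has 2 vertices, giving width 1; this decomposition certifies tw(G) ≤ 1. Any graph with an edge has treewidth ≥ 1, and G has the edge a–i. Hence tw(G) = 1 exactly.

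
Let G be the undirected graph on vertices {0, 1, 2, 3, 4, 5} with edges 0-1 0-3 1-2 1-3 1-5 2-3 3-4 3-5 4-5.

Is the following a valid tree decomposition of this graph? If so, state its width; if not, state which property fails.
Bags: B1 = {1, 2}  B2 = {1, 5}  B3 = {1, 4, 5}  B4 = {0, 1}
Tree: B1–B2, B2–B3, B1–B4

No — vertex 3 appears in no bag.

A tree decomposition must satisfy three properties: every vertex lies in some bag; for every edge, both endpoints lie together in some bag; and for every vertex, the bags containing it form a connected subtree. Here vertex 3 appears in no bag, so the decomposition is invalid.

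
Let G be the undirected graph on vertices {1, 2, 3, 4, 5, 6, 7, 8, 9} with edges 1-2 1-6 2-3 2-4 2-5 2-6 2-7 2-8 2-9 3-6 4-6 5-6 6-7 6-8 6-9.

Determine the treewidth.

2

A width-2 tree decomposition is:
Bags: B1 = {2, 5, 6}  B2 = {2, 6, 8}  B3 = {2, 6, 9}  B4 = {2, 6, 7}  B5 = {2, 4, 6}  B6 = {1, 2, 6}  B7 = {2, 3, 6}
Tree: B1–B2, B2–B3, B2–B4, B4–B5, B5–B6, B1–B7
Each bag holds 3 vertices, so the decomposition has width 2, which upper-bounds the treewidth. On the other hand G contains the 3-clique {1, 2, 6}. A clique must lie in a single bag of any decomposition, so no decomposition can have width below 2. Combining the bounds, tw(G) = 2.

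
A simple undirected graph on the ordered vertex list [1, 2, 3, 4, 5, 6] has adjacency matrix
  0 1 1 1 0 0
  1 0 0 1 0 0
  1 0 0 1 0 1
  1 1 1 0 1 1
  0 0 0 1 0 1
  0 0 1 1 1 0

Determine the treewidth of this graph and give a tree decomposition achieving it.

Each bag holds 3 vertices, so the decomposition has width 2, which upper-bounds the treewidth. For the lower bound, the 3 vertices {1, 2, 4} are pairwise adjacent, and any tree decomposition puts a clique entirely inside one bag — forcing width ≥ 2. Therefore the treewidth is 2.

Treewidth 2.
One optimal decomposition is:
Bags: B1 = {1, 2, 4}  B2 = {1, 3, 4}  B3 = {3, 4, 6}  B4 = {4, 5, 6}
Tree: B1–B2, B2–B3, B3–B4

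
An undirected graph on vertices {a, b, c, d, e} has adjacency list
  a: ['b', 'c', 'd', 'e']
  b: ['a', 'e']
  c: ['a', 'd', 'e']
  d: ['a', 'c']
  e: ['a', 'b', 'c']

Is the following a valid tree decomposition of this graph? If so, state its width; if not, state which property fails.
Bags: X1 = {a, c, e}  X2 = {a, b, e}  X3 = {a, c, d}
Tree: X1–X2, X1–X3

Yes; width 2.

Checking the three conditions: (i) the bags cover all of {a, b, c, d, e}; (ii) for each edge, some bag contains both endpoints; (iii) the bags containing any fixed vertex form a subtree. All hold, so the decomposition is valid with width 3 − 1 = 2.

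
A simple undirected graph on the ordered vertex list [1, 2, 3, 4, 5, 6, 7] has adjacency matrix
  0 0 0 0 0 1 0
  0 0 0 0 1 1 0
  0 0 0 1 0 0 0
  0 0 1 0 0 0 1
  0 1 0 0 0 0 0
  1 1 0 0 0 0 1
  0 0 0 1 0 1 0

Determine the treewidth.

A width-1 tree decomposition is:
Bags: B1 = {2, 6}  B2 = {2, 5}  B3 = {6, 7}  B4 = {4, 7}  B5 = {1, 6}  B6 = {3, 4}
Tree: B1–B2, B1–B3, B3–B4, B1–B5, B4–B6
The largest bag has 2 vertices, giving width 1; this decomposition certifies tw(G) ≤ 1. Any graph with an edge has treewidth ≥ 1, and G has the edge 6–2. The upper and lower bounds meet at 1, so that is the treewidth.

1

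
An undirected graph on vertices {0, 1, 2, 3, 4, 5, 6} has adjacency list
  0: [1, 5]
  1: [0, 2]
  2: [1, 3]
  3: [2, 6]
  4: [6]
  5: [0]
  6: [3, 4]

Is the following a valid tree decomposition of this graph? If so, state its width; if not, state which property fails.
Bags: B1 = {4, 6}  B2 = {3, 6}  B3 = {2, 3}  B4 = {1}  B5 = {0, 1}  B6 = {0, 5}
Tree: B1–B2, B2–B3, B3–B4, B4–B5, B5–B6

No — edge (2,1) lies in no bag.

A tree decomposition must satisfy three properties: every vertex lies in some bag; for every edge, both endpoints lie together in some bag; and for every vertex, the bags containing it form a connected subtree. Here edge (2,1) lies in no bag, so the decomposition is invalid.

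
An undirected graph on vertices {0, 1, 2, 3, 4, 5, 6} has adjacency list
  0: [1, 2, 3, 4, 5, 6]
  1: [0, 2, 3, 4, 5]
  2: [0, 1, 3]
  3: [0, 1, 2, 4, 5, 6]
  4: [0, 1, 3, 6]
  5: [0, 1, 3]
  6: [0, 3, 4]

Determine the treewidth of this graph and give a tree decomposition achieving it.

Treewidth 3.
One optimal decomposition is:
Bags: B1 = {0, 1, 3, 5}  B2 = {0, 1, 3, 4}  B3 = {0, 1, 2, 3}  B4 = {0, 3, 4, 6}
Tree: B1–B2, B2–B3, B2–B4

Every bag has size at most 4, so the width is 4 − 1 = 3 and tw(G) ≤ 3. For the lower bound, the 4 vertices {0, 1, 2, 3} are pairwise adjacent, and any tree decomposition puts a clique entirely inside one bag — forcing width ≥ 3. Therefore the treewidth is 3.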